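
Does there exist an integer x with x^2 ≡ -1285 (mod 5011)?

(-1285|5011)
  = (3726|5011)    [-1285 ≡ 3726 mod 5011]
  = -(1863|5011)    [5011 ≡ 3 mod 8 ⇒ (2|5011) = -1]
  = (5011|1863)    [QR: both ≡ 3 mod 4, sign flips]
  = (1285|1863)    [5011 ≡ 1285 mod 1863]
  = (1863|1285)    [QR: 1285 ≡ 1 mod 4, sign kept]
  = (578|1285)    [1863 ≡ 578 mod 1285]
  = -(289|1285)    [1285 ≡ 5 mod 8 ⇒ (2|1285) = -1]
  = -(1285|289)    [QR: 289 ≡ 1 mod 4, sign kept]
  = -(129|289)    [1285 ≡ 129 mod 289]
  = -(289|129)    [QR: 129 ≡ 1 mod 4, sign kept]
  = -(31|129)    [289 ≡ 31 mod 129]
  = -(129|31)    [QR: 129 ≡ 1 mod 4, sign kept]
  = -(5|31)    [129 ≡ 5 mod 31]
  = -(31|5)    [QR: 5 ≡ 1 mod 4, sign kept]
  = -(1|5)    [31 ≡ 1 mod 5]
  = -1    [(1|5) = 1]
(-1285|5011) = -1, and 5011 is prime, so -1285 is not a quadratic residue mod 5011.

no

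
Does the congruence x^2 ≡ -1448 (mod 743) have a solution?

(-1448/743)
  = -(1448/743)    [743 ≡ 3 mod 4 ⇒ (-1/743) = -1]
  = -(705/743)    [1448 ≡ 705 mod 743]
  = -(743/705)    [QR: 705 ≡ 1 mod 4, sign kept]
  = -(38/705)    [743 ≡ 38 mod 705]
  = -(19/705)    [705 ≡ 1 mod 8 ⇒ (2/705) = +1]
  = -(705/19)    [QR: 705 ≡ 1 mod 4, sign kept]
  = -(2/19)    [705 ≡ 2 mod 19]
  = (1/19)    [19 ≡ 3 mod 8 ⇒ (2/19) = -1]
  = 1    [(1/19) = 1]
The Legendre symbol is 1, so x^2 ≡ -1448 (mod 743) has solution.

yes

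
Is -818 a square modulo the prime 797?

yes

(-818/797)
  = (776/797)    [-818 ≡ 776 mod 797]
  = -(97/797)    [797 ≡ 5 mod 8 ⇒ (2/797)^3 = -1]
  = -(797/97)    [QR: 97 ≡ 1 mod 4, sign kept]
  = -(21/97)    [797 ≡ 21 mod 97]
  = -(97/21)    [QR: 21 ≡ 1 mod 4, sign kept]
  = -(13/21)    [97 ≡ 13 mod 21]
  = -(21/13)    [QR: 13 ≡ 1 mod 4, sign kept]
  = -(8/13)    [21 ≡ 8 mod 13]
  = (1/13)    [13 ≡ 5 mod 8 ⇒ (2/13)^3 = -1]
  = 1    [(1/13) = 1]
The Legendre symbol is 1, so x^2 ≡ -818 (mod 797) has solution.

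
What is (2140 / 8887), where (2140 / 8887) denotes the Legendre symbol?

-1

(2140 / 8887)
  = (535 / 8887)    [8887 ≡ 7 mod 8 ⇒ (2 / 8887)^2 = +1]
  = -(8887 / 535)    [QR: both ≡ 3 mod 4, sign flips]
  = -(327 / 535)    [8887 ≡ 327 mod 535]
  = (535 / 327)    [QR: both ≡ 3 mod 4, sign flips]
  = (208 / 327)    [535 ≡ 208 mod 327]
  = (13 / 327)    [327 ≡ 7 mod 8 ⇒ (2 / 327)^4 = +1]
  = (327 / 13)    [QR: 13 ≡ 1 mod 4, sign kept]
  = (2 / 13)    [327 ≡ 2 mod 13]
  = -(1 / 13)    [13 ≡ 5 mod 8 ⇒ (2 / 13) = -1]
  = -1    [(1 / 13) = 1]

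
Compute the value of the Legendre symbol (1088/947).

-1

Reduce the numerator: 1088 ≡ 141 (mod 947), so (1088/947) = (141/947).
141 ≡ 1 (mod 4), so quadratic reciprocity gives (141/947) = (947/141). Reduce: 947 ≡ 101 (mod 141). Now have (101/141).
101 ≡ 1 (mod 4), so quadratic reciprocity gives (101/141) = (141/101). Reduce: 141 ≡ 40 (mod 101). Now have (40/101).
Factor out 2: 40 = 2^3·5. Since 101 ≡ 5 (mod 8), (2/101) = -1, and (2/101)^3 = -1. Now have -(5/101).
5 ≡ 1 (mod 4), so quadratic reciprocity gives (5/101) = (101/5). Reduce: 101 ≡ 1 (mod 5). Now have -(1/5).
(1/5) = 1. Collecting the sign factors: -1.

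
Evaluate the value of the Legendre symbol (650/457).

(650/457)
  = (193/457)    [650 ≡ 193 mod 457]
  = (457/193)    [QR: 193 ≡ 1 mod 4, sign kept]
  = (71/193)    [457 ≡ 71 mod 193]
  = (193/71)    [QR: 193 ≡ 1 mod 4, sign kept]
  = (51/71)    [193 ≡ 51 mod 71]
  = -(71/51)    [QR: both ≡ 3 mod 4, sign flips]
  = -(20/51)    [71 ≡ 20 mod 51]
  = -(5/51)    [51 ≡ 3 mod 8 ⇒ (2/51)^2 = +1]
  = -(51/5)    [QR: 5 ≡ 1 mod 4, sign kept]
  = -(1/5)    [51 ≡ 1 mod 5]
  = -1    [(1/5) = 1]

-1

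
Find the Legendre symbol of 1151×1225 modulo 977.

-1

By multiplicativity, (1151·1225/977) = (1151/977)·(1225/977).
First factor (1151/977):
(1151/977)
  = (174/977)    [1151 ≡ 174 mod 977]
  = (87/977)    [977 ≡ 1 mod 8 ⇒ (2/977) = +1]
  = (977/87)    [QR: 977 ≡ 1 mod 4, sign kept]
  = (20/87)    [977 ≡ 20 mod 87]
  = (5/87)    [87 ≡ 7 mod 8 ⇒ (2/87)^2 = +1]
  = (87/5)    [QR: 5 ≡ 1 mod 4, sign kept]
  = (2/5)    [87 ≡ 2 mod 5]
  = -(1/5)    [5 ≡ 5 mod 8 ⇒ (2/5) = -1]
  = -1    [(1/5) = 1]
Second factor (1225/977):
(1225/977)
  = (248/977)    [1225 ≡ 248 mod 977]
  = (31/977)    [977 ≡ 1 mod 8 ⇒ (2/977)^3 = +1]
  = (977/31)    [QR: 977 ≡ 1 mod 4, sign kept]
  = (16/31)    [977 ≡ 16 mod 31]
  = (1/31)    [31 ≡ 7 mod 8 ⇒ (2/31)^4 = +1]
  = 1    [(1/31) = 1]
Product: (-1)·(1) = -1.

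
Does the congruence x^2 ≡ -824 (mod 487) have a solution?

no

Pull out -1: (-824|487) = (-1|487)·(824|487). Since 487 ≡ 3 (mod 4), (-1|487) = -1. Now have -(824|487).
Reduce the numerator: 824 ≡ 337 (mod 487), so (824|487) = (337|487).
337 ≡ 1 (mod 4), so quadratic reciprocity gives (337|487) = (487|337). Reduce: 487 ≡ 150 (mod 337). Now have -(150|337).
Factor out 2: 150 = 2·75. Since 337 ≡ 1 (mod 8), (2|337) = +1. Now have -(75|337).
337 ≡ 1 (mod 4), so quadratic reciprocity gives (75|337) = (337|75). Reduce: 337 ≡ 37 (mod 75). Now have -(37|75).
37 ≡ 1 (mod 4), so quadratic reciprocity gives (37|75) = (75|37). Reduce: 75 ≡ 1 (mod 37). Now have -(1|37).
(1|37) = 1. Collecting the sign factors: -1.
(-824|487) = -1, and 487 is prime, so -824 is not a quadratic residue mod 487.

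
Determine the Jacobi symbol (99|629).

(99|629)
  = (629|99)    [QR: 629 ≡ 1 mod 4, sign kept]
  = (35|99)    [629 ≡ 35 mod 99]
  = -(99|35)    [QR: both ≡ 3 mod 4, sign flips]
  = -(29|35)    [99 ≡ 29 mod 35]
  = -(35|29)    [QR: 29 ≡ 1 mod 4, sign kept]
  = -(6|29)    [35 ≡ 6 mod 29]
  = (3|29)    [29 ≡ 5 mod 8 ⇒ (2|29) = -1]
  = (29|3)    [QR: 29 ≡ 1 mod 4, sign kept]
  = (2|3)    [29 ≡ 2 mod 3]
  = -(1|3)    [3 ≡ 3 mod 8 ⇒ (2|3) = -1]
  = -1    [(1|3) = 1]

-1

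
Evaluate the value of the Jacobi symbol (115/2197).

-1

2197 ≡ 1 (mod 4), so quadratic reciprocity gives (115/2197) = (2197/115). Reduce: 2197 ≡ 12 (mod 115). Now have (12/115).
Factor out 2: 12 = 2^2·3. Since 115 ≡ 3 (mod 8), (2/115) = -1, and (2/115)^2 = +1. Now have (3/115).
Both 3 ≡ 3 and 115 ≡ 3 (mod 4), so reciprocity gives (3/115) = -(115/3). Reduce: 115 ≡ 1 (mod 3). Now have -(1/3).
(1/3) = 1. Collecting the sign factors: -1.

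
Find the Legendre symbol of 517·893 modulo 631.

By multiplicativity, (517·893 / 631) = (517 / 631)·(893 / 631).
First factor (517 / 631):
(517 / 631)
  = (631 / 517)    [QR: 517 ≡ 1 mod 4, sign kept]
  = (114 / 517)    [631 ≡ 114 mod 517]
  = -(57 / 517)    [517 ≡ 5 mod 8 ⇒ (2 / 517) = -1]
  = -(517 / 57)    [QR: 57 ≡ 1 mod 4, sign kept]
  = -(4 / 57)    [517 ≡ 4 mod 57]
  = -(1 / 57)    [57 ≡ 1 mod 8 ⇒ (2 / 57)^2 = +1]
  = -1    [(1 / 57) = 1]
Second factor (893 / 631):
(893 / 631)
  = (262 / 631)    [893 ≡ 262 mod 631]
  = (131 / 631)    [631 ≡ 7 mod 8 ⇒ (2 / 631) = +1]
  = -(631 / 131)    [QR: both ≡ 3 mod 4, sign flips]
  = -(107 / 131)    [631 ≡ 107 mod 131]
  = (131 / 107)    [QR: both ≡ 3 mod 4, sign flips]
  = (24 / 107)    [131 ≡ 24 mod 107]
  = -(3 / 107)    [107 ≡ 3 mod 8 ⇒ (2 / 107)^3 = -1]
  = (107 / 3)    [QR: both ≡ 3 mod 4, sign flips]
  = (2 / 3)    [107 ≡ 2 mod 3]
  = -(1 / 3)    [3 ≡ 3 mod 8 ⇒ (2 / 3) = -1]
  = -1    [(1 / 3) = 1]
Product: (-1)·(-1) = 1.

1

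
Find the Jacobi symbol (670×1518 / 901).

1

By multiplicativity, (670·1518 / 901) = (670 / 901)·(1518 / 901).
First factor (670 / 901):
(670 / 901)
  = -(335 / 901)    [901 ≡ 5 mod 8 ⇒ (2 / 901) = -1]
  = -(901 / 335)    [QR: 901 ≡ 1 mod 4, sign kept]
  = -(231 / 335)    [901 ≡ 231 mod 335]
  = (335 / 231)    [QR: both ≡ 3 mod 4, sign flips]
  = (104 / 231)    [335 ≡ 104 mod 231]
  = (13 / 231)    [231 ≡ 7 mod 8 ⇒ (2 / 231)^3 = +1]
  = (231 / 13)    [QR: 13 ≡ 1 mod 4, sign kept]
  = (10 / 13)    [231 ≡ 10 mod 13]
  = -(5 / 13)    [13 ≡ 5 mod 8 ⇒ (2 / 13) = -1]
  = -(13 / 5)    [QR: 5 ≡ 1 mod 4, sign kept]
  = -(3 / 5)    [13 ≡ 3 mod 5]
  = -(5 / 3)    [QR: 5 ≡ 1 mod 4, sign kept]
  = -(2 / 3)    [5 ≡ 2 mod 3]
  = (1 / 3)    [3 ≡ 3 mod 8 ⇒ (2 / 3) = -1]
  = 1    [(1 / 3) = 1]
Second factor (1518 / 901):
(1518 / 901)
  = (617 / 901)    [1518 ≡ 617 mod 901]
  = (901 / 617)    [QR: 617 ≡ 1 mod 4, sign kept]
  = (284 / 617)    [901 ≡ 284 mod 617]
  = (71 / 617)    [617 ≡ 1 mod 8 ⇒ (2 / 617)^2 = +1]
  = (617 / 71)    [QR: 617 ≡ 1 mod 4, sign kept]
  = (49 / 71)    [617 ≡ 49 mod 71]
  = (71 / 49)    [QR: 49 ≡ 1 mod 4, sign kept]
  = (22 / 49)    [71 ≡ 22 mod 49]
  = (11 / 49)    [49 ≡ 1 mod 8 ⇒ (2 / 49) = +1]
  = (49 / 11)    [QR: 49 ≡ 1 mod 4, sign kept]
  = (5 / 11)    [49 ≡ 5 mod 11]
  = (11 / 5)    [QR: 5 ≡ 1 mod 4, sign kept]
  = (1 / 5)    [11 ≡ 1 mod 5]
  = 1    [(1 / 5) = 1]
Product: (1)·(1) = 1.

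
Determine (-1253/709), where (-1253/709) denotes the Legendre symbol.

Reduce the numerator: -1253 ≡ 165 (mod 709), so (-1253/709) = (165/709).
165 ≡ 1 (mod 4), so quadratic reciprocity gives (165/709) = (709/165). Reduce: 709 ≡ 49 (mod 165). Now have (49/165).
49 ≡ 1 (mod 4), so quadratic reciprocity gives (49/165) = (165/49). Reduce: 165 ≡ 18 (mod 49). Now have (18/49).
Factor out 2: 18 = 2·9. Since 49 ≡ 1 (mod 8), (2/49) = +1. Now have (9/49).
9 ≡ 1 (mod 4), so quadratic reciprocity gives (9/49) = (49/9). Reduce: 49 ≡ 4 (mod 9). Now have (4/9).
Factor out 2: 4 = 2^2. Since 9 ≡ 1 (mod 8), (2/9) = +1, and (2/9)^2 = +1. Now have (1/9).
(1/9) = 1. Collecting the sign factors: 1.

1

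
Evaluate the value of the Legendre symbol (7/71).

(7/71)
  = -(71/7)    [QR: both ≡ 3 mod 4, sign flips]
  = -(1/7)    [71 ≡ 1 mod 7]
  = -1    [(1/7) = 1]

-1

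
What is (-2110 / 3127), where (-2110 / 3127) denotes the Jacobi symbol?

(-2110 / 3127)
  = (1017 / 3127)    [-2110 ≡ 1017 mod 3127]
  = (3127 / 1017)    [QR: 1017 ≡ 1 mod 4, sign kept]
  = (76 / 1017)    [3127 ≡ 76 mod 1017]
  = (19 / 1017)    [1017 ≡ 1 mod 8 ⇒ (2 / 1017)^2 = +1]
  = (1017 / 19)    [QR: 1017 ≡ 1 mod 4, sign kept]
  = (10 / 19)    [1017 ≡ 10 mod 19]
  = -(5 / 19)    [19 ≡ 3 mod 8 ⇒ (2 / 19) = -1]
  = -(19 / 5)    [QR: 5 ≡ 1 mod 4, sign kept]
  = -(4 / 5)    [19 ≡ 4 mod 5]
  = -(1 / 5)    [5 ≡ 5 mod 8 ⇒ (2 / 5)^2 = +1]
  = -1    [(1 / 5) = 1]

-1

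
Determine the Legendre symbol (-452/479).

1

Reduce the numerator: -452 ≡ 27 (mod 479), so (-452/479) = (27/479).
Both 27 ≡ 3 and 479 ≡ 3 (mod 4), so reciprocity gives (27/479) = -(479/27). Reduce: 479 ≡ 20 (mod 27). Now have -(20/27).
Factor out 2: 20 = 2^2·5. Since 27 ≡ 3 (mod 8), (2/27) = -1, and (2/27)^2 = +1. Now have -(5/27).
5 ≡ 1 (mod 4), so quadratic reciprocity gives (5/27) = (27/5). Reduce: 27 ≡ 2 (mod 5). Now have -(2/5).
Factor out 2: 2 = 2. Since 5 ≡ 5 (mod 8), (2/5) = -1. Now have (1/5).
(1/5) = 1. Collecting the sign factors: 1.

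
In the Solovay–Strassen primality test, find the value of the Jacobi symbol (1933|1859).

(1933|1859)
  = (74|1859)    [1933 ≡ 74 mod 1859]
  = -(37|1859)    [1859 ≡ 3 mod 8 ⇒ (2|1859) = -1]
  = -(1859|37)    [QR: 37 ≡ 1 mod 4, sign kept]
  = -(9|37)    [1859 ≡ 9 mod 37]
  = -(37|9)    [QR: 9 ≡ 1 mod 4, sign kept]
  = -(1|9)    [37 ≡ 1 mod 9]
  = -1    [(1|9) = 1]

-1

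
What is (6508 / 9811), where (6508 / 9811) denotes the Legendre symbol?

Factor out 2: 6508 = 2^2·1627. Since 9811 ≡ 3 (mod 8), (2 / 9811) = -1, and (2 / 9811)^2 = +1. Now have (1627 / 9811).
Both 1627 ≡ 3 and 9811 ≡ 3 (mod 4), so reciprocity gives (1627 / 9811) = -(9811 / 1627). Reduce: 9811 ≡ 49 (mod 1627). Now have -(49 / 1627).
49 ≡ 1 (mod 4), so quadratic reciprocity gives (49 / 1627) = (1627 / 49). Reduce: 1627 ≡ 10 (mod 49). Now have -(10 / 49).
Factor out 2: 10 = 2·5. Since 49 ≡ 1 (mod 8), (2 / 49) = +1. Now have -(5 / 49).
5 ≡ 1 (mod 4), so quadratic reciprocity gives (5 / 49) = (49 / 5). Reduce: 49 ≡ 4 (mod 5). Now have -(4 / 5).
Factor out 2: 4 = 2^2. Since 5 ≡ 5 (mod 8), (2 / 5) = -1, and (2 / 5)^2 = +1. Now have -(1 / 5).
(1 / 5) = 1. Collecting the sign factors: -1.

-1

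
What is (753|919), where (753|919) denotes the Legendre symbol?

-1

(753|919)
  = (919|753)    [QR: 753 ≡ 1 mod 4, sign kept]
  = (166|753)    [919 ≡ 166 mod 753]
  = (83|753)    [753 ≡ 1 mod 8 ⇒ (2|753) = +1]
  = (753|83)    [QR: 753 ≡ 1 mod 4, sign kept]
  = (6|83)    [753 ≡ 6 mod 83]
  = -(3|83)    [83 ≡ 3 mod 8 ⇒ (2|83) = -1]
  = (83|3)    [QR: both ≡ 3 mod 4, sign flips]
  = (2|3)    [83 ≡ 2 mod 3]
  = -(1|3)    [3 ≡ 3 mod 8 ⇒ (2|3) = -1]
  = -1    [(1|3) = 1]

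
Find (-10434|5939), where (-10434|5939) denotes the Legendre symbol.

(-10434|5939)
  = (1444|5939)    [-10434 ≡ 1444 mod 5939]
  = (361|5939)    [5939 ≡ 3 mod 8 ⇒ (2|5939)^2 = +1]
  = (5939|361)    [QR: 361 ≡ 1 mod 4, sign kept]
  = (163|361)    [5939 ≡ 163 mod 361]
  = (361|163)    [QR: 361 ≡ 1 mod 4, sign kept]
  = (35|163)    [361 ≡ 35 mod 163]
  = -(163|35)    [QR: both ≡ 3 mod 4, sign flips]
  = -(23|35)    [163 ≡ 23 mod 35]
  = (35|23)    [QR: both ≡ 3 mod 4, sign flips]
  = (12|23)    [35 ≡ 12 mod 23]
  = (3|23)    [23 ≡ 7 mod 8 ⇒ (2|23)^2 = +1]
  = -(23|3)    [QR: both ≡ 3 mod 4, sign flips]
  = -(2|3)    [23 ≡ 2 mod 3]
  = (1|3)    [3 ≡ 3 mod 8 ⇒ (2|3) = -1]
  = 1    [(1|3) = 1]

1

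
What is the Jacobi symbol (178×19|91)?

By multiplicativity, (178·19|91) = (178|91)·(19|91).
First factor (178|91):
Reduce the numerator: 178 ≡ 87 (mod 91), so (178|91) = (87|91).
Both 87 ≡ 3 and 91 ≡ 3 (mod 4), so reciprocity gives (87|91) = -(91|87). Reduce: 91 ≡ 4 (mod 87). Now have -(4|87).
Factor out 2: 4 = 2^2. Since 87 ≡ 7 (mod 8), (2|87) = +1, and (2|87)^2 = +1. Now have -(1|87).
(1|87) = 1. Collecting the sign factors: -1.
Second factor (19|91):
Both 19 ≡ 3 and 91 ≡ 3 (mod 4), so reciprocity gives (19|91) = -(91|19). Reduce: 91 ≡ 15 (mod 19). Now have -(15|19).
Both 15 ≡ 3 and 19 ≡ 3 (mod 4), so reciprocity gives (15|19) = -(19|15). Reduce: 19 ≡ 4 (mod 15). Now have (4|15).
Factor out 2: 4 = 2^2. Since 15 ≡ 7 (mod 8), (2|15) = +1, and (2|15)^2 = +1. Now have (1|15).
(1|15) = 1. Collecting the sign factors: 1.
Product: (-1)·(1) = -1.

-1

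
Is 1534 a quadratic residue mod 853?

(1534|853)
  = (681|853)    [1534 ≡ 681 mod 853]
  = (853|681)    [QR: 681 ≡ 1 mod 4, sign kept]
  = (172|681)    [853 ≡ 172 mod 681]
  = (43|681)    [681 ≡ 1 mod 8 ⇒ (2|681)^2 = +1]
  = (681|43)    [QR: 681 ≡ 1 mod 4, sign kept]
  = (36|43)    [681 ≡ 36 mod 43]
  = (9|43)    [43 ≡ 3 mod 8 ⇒ (2|43)^2 = +1]
  = (43|9)    [QR: 9 ≡ 1 mod 4, sign kept]
  = (7|9)    [43 ≡ 7 mod 9]
  = (9|7)    [QR: 9 ≡ 1 mod 4, sign kept]
  = (2|7)    [9 ≡ 2 mod 7]
  = (1|7)    [7 ≡ 7 mod 8 ⇒ (2|7) = +1]
  = 1    [(1|7) = 1]
(1534|853) = 1, and 853 is prime, so 1534 is a quadratic residue mod 853.

yes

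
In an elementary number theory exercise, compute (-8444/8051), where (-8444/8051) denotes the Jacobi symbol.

1

Pull out -1: (-8444/8051) = (-1/8051)·(8444/8051). Since 8051 ≡ 3 (mod 4), (-1/8051) = -1. Now have -(8444/8051).
Reduce the numerator: 8444 ≡ 393 (mod 8051), so (8444/8051) = (393/8051).
393 ≡ 1 (mod 4), so quadratic reciprocity gives (393/8051) = (8051/393). Reduce: 8051 ≡ 191 (mod 393). Now have -(191/393).
393 ≡ 1 (mod 4), so quadratic reciprocity gives (191/393) = (393/191). Reduce: 393 ≡ 11 (mod 191). Now have -(11/191).
Both 11 ≡ 3 and 191 ≡ 3 (mod 4), so reciprocity gives (11/191) = -(191/11). Reduce: 191 ≡ 4 (mod 11). Now have (4/11).
Factor out 2: 4 = 2^2. Since 11 ≡ 3 (mod 8), (2/11) = -1, and (2/11)^2 = +1. Now have (1/11).
(1/11) = 1. Collecting the sign factors: 1.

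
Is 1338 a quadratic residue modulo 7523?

yes

Factor out 2: 1338 = 2·669. Since 7523 ≡ 3 (mod 8), (2/7523) = -1. Now have -(669/7523).
669 ≡ 1 (mod 4), so quadratic reciprocity gives (669/7523) = (7523/669). Reduce: 7523 ≡ 164 (mod 669). Now have -(164/669).
Factor out 2: 164 = 2^2·41. Since 669 ≡ 5 (mod 8), (2/669) = -1, and (2/669)^2 = +1. Now have -(41/669).
41 ≡ 1 (mod 4), so quadratic reciprocity gives (41/669) = (669/41). Reduce: 669 ≡ 13 (mod 41). Now have -(13/41).
13 ≡ 1 (mod 4), so quadratic reciprocity gives (13/41) = (41/13). Reduce: 41 ≡ 2 (mod 13). Now have -(2/13).
Factor out 2: 2 = 2. Since 13 ≡ 5 (mod 8), (2/13) = -1. Now have (1/13).
(1/13) = 1. Collecting the sign factors: 1.
The Legendre symbol is 1, so x^2 ≡ 1338 (mod 7523) has solution.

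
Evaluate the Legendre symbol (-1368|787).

1

(-1368|787)
  = (206|787)    [-1368 ≡ 206 mod 787]
  = -(103|787)    [787 ≡ 3 mod 8 ⇒ (2|787) = -1]
  = (787|103)    [QR: both ≡ 3 mod 4, sign flips]
  = (66|103)    [787 ≡ 66 mod 103]
  = (33|103)    [103 ≡ 7 mod 8 ⇒ (2|103) = +1]
  = (103|33)    [QR: 33 ≡ 1 mod 4, sign kept]
  = (4|33)    [103 ≡ 4 mod 33]
  = (1|33)    [33 ≡ 1 mod 8 ⇒ (2|33)^2 = +1]
  = 1    [(1|33) = 1]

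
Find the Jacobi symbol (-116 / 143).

1

(-116 / 143)
  = -(116 / 143)    [143 ≡ 3 mod 4 ⇒ (-1 / 143) = -1]
  = -(29 / 143)    [143 ≡ 7 mod 8 ⇒ (2 / 143)^2 = +1]
  = -(143 / 29)    [QR: 29 ≡ 1 mod 4, sign kept]
  = -(27 / 29)    [143 ≡ 27 mod 29]
  = -(29 / 27)    [QR: 29 ≡ 1 mod 4, sign kept]
  = -(2 / 27)    [29 ≡ 2 mod 27]
  = (1 / 27)    [27 ≡ 3 mod 8 ⇒ (2 / 27) = -1]
  = 1    [(1 / 27) = 1]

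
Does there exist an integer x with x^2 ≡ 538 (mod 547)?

Factor out 2: 538 = 2·269. Since 547 ≡ 3 (mod 8), (2|547) = -1. Now have -(269|547).
269 ≡ 1 (mod 4), so quadratic reciprocity gives (269|547) = (547|269). Reduce: 547 ≡ 9 (mod 269). Now have -(9|269).
9 ≡ 1 (mod 4), so quadratic reciprocity gives (9|269) = (269|9). Reduce: 269 ≡ 8 (mod 9). Now have -(8|9).
Factor out 2: 8 = 2^3. Since 9 ≡ 1 (mod 8), (2|9) = +1, and (2|9)^3 = +1. Now have -(1|9).
(1|9) = 1. Collecting the sign factors: -1.
(538|547) = -1, and 547 is prime, so 538 is not a quadratic residue mod 547.

no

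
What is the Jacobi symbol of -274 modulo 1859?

Reduce the numerator: -274 ≡ 1585 (mod 1859), so (-274|1859) = (1585|1859).
1585 ≡ 1 (mod 4), so quadratic reciprocity gives (1585|1859) = (1859|1585). Reduce: 1859 ≡ 274 (mod 1585). Now have (274|1585).
Factor out 2: 274 = 2·137. Since 1585 ≡ 1 (mod 8), (2|1585) = +1. Now have (137|1585).
137 ≡ 1 (mod 4), so quadratic reciprocity gives (137|1585) = (1585|137). Reduce: 1585 ≡ 78 (mod 137). Now have (78|137).
Factor out 2: 78 = 2·39. Since 137 ≡ 1 (mod 8), (2|137) = +1. Now have (39|137).
137 ≡ 1 (mod 4), so quadratic reciprocity gives (39|137) = (137|39). Reduce: 137 ≡ 20 (mod 39). Now have (20|39).
Factor out 2: 20 = 2^2·5. Since 39 ≡ 7 (mod 8), (2|39) = +1, and (2|39)^2 = +1. Now have (5|39).
5 ≡ 1 (mod 4), so quadratic reciprocity gives (5|39) = (39|5). Reduce: 39 ≡ 4 (mod 5). Now have (4|5).
Factor out 2: 4 = 2^2. Since 5 ≡ 5 (mod 8), (2|5) = -1, and (2|5)^2 = +1. Now have (1|5).
(1|5) = 1. Collecting the sign factors: 1.

1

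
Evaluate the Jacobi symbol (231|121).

0

(231|121)
  = (110|121)    [231 ≡ 110 mod 121]
  = (55|121)    [121 ≡ 1 mod 8 ⇒ (2|121) = +1]
  = (121|55)    [QR: 121 ≡ 1 mod 4, sign kept]
  = (11|55)    [121 ≡ 11 mod 55]
  = -(55|11)    [QR: both ≡ 3 mod 4, sign flips]
  = -(0|11)    [55 ≡ 0 mod 11]
  = 0    [numerator 0, gcd > 1]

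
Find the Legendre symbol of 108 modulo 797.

-1

Factor out 2: 108 = 2^2·27. Since 797 ≡ 5 (mod 8), (2|797) = -1, and (2|797)^2 = +1. Now have (27|797).
797 ≡ 1 (mod 4), so quadratic reciprocity gives (27|797) = (797|27). Reduce: 797 ≡ 14 (mod 27). Now have (14|27).
Factor out 2: 14 = 2·7. Since 27 ≡ 3 (mod 8), (2|27) = -1. Now have -(7|27).
Both 7 ≡ 3 and 27 ≡ 3 (mod 4), so reciprocity gives (7|27) = -(27|7). Reduce: 27 ≡ 6 (mod 7). Now have (6|7).
Factor out 2: 6 = 2·3. Since 7 ≡ 7 (mod 8), (2|7) = +1. Now have (3|7).
Both 3 ≡ 3 and 7 ≡ 3 (mod 4), so reciprocity gives (3|7) = -(7|3). Reduce: 7 ≡ 1 (mod 3). Now have -(1|3).
(1|3) = 1. Collecting the sign factors: -1.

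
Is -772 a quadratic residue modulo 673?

(-772|673)
  = (772|673)    [673 ≡ 1 mod 4 ⇒ (-1|673) = +1]
  = (99|673)    [772 ≡ 99 mod 673]
  = (673|99)    [QR: 673 ≡ 1 mod 4, sign kept]
  = (79|99)    [673 ≡ 79 mod 99]
  = -(99|79)    [QR: both ≡ 3 mod 4, sign flips]
  = -(20|79)    [99 ≡ 20 mod 79]
  = -(5|79)    [79 ≡ 7 mod 8 ⇒ (2|79)^2 = +1]
  = -(79|5)    [QR: 5 ≡ 1 mod 4, sign kept]
  = -(4|5)    [79 ≡ 4 mod 5]
  = -(1|5)    [5 ≡ 5 mod 8 ⇒ (2|5)^2 = +1]
  = -1    [(1|5) = 1]
(-772|673) = -1, and 673 is prime, so -772 is not a quadratic residue mod 673.

no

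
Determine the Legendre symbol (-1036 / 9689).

-1

Pull out -1: (-1036 / 9689) = (-1 / 9689)·(1036 / 9689). Since 9689 ≡ 1 (mod 4), (-1 / 9689) = +1. Now have (1036 / 9689).
Factor out 2: 1036 = 2^2·259. Since 9689 ≡ 1 (mod 8), (2 / 9689) = +1, and (2 / 9689)^2 = +1. Now have (259 / 9689).
9689 ≡ 1 (mod 4), so quadratic reciprocity gives (259 / 9689) = (9689 / 259). Reduce: 9689 ≡ 106 (mod 259). Now have (106 / 259).
Factor out 2: 106 = 2·53. Since 259 ≡ 3 (mod 8), (2 / 259) = -1. Now have -(53 / 259).
53 ≡ 1 (mod 4), so quadratic reciprocity gives (53 / 259) = (259 / 53). Reduce: 259 ≡ 47 (mod 53). Now have -(47 / 53).
53 ≡ 1 (mod 4), so quadratic reciprocity gives (47 / 53) = (53 / 47). Reduce: 53 ≡ 6 (mod 47). Now have -(6 / 47).
Factor out 2: 6 = 2·3. Since 47 ≡ 7 (mod 8), (2 / 47) = +1. Now have -(3 / 47).
Both 3 ≡ 3 and 47 ≡ 3 (mod 4), so reciprocity gives (3 / 47) = -(47 / 3). Reduce: 47 ≡ 2 (mod 3). Now have (2 / 3).
Factor out 2: 2 = 2. Since 3 ≡ 3 (mod 8), (2 / 3) = -1. Now have -(1 / 3).
(1 / 3) = 1. Collecting the sign factors: -1.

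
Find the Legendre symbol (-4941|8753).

(-4941|8753)
  = (3812|8753)    [-4941 ≡ 3812 mod 8753]
  = (953|8753)    [8753 ≡ 1 mod 8 ⇒ (2|8753)^2 = +1]
  = (8753|953)    [QR: 953 ≡ 1 mod 4, sign kept]
  = (176|953)    [8753 ≡ 176 mod 953]
  = (11|953)    [953 ≡ 1 mod 8 ⇒ (2|953)^4 = +1]
  = (953|11)    [QR: 953 ≡ 1 mod 4, sign kept]
  = (7|11)    [953 ≡ 7 mod 11]
  = -(11|7)    [QR: both ≡ 3 mod 4, sign flips]
  = -(4|7)    [11 ≡ 4 mod 7]
  = -(1|7)    [7 ≡ 7 mod 8 ⇒ (2|7)^2 = +1]
  = -1    [(1|7) = 1]

-1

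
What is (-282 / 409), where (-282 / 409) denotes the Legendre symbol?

(-282 / 409)
  = (127 / 409)    [-282 ≡ 127 mod 409]
  = (409 / 127)    [QR: 409 ≡ 1 mod 4, sign kept]
  = (28 / 127)    [409 ≡ 28 mod 127]
  = (7 / 127)    [127 ≡ 7 mod 8 ⇒ (2 / 127)^2 = +1]
  = -(127 / 7)    [QR: both ≡ 3 mod 4, sign flips]
  = -(1 / 7)    [127 ≡ 1 mod 7]
  = -1    [(1 / 7) = 1]

-1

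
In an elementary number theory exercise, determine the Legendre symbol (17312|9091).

1

(17312|9091)
  = (8221|9091)    [17312 ≡ 8221 mod 9091]
  = (9091|8221)    [QR: 8221 ≡ 1 mod 4, sign kept]
  = (870|8221)    [9091 ≡ 870 mod 8221]
  = -(435|8221)    [8221 ≡ 5 mod 8 ⇒ (2|8221) = -1]
  = -(8221|435)    [QR: 8221 ≡ 1 mod 4, sign kept]
  = -(391|435)    [8221 ≡ 391 mod 435]
  = (435|391)    [QR: both ≡ 3 mod 4, sign flips]
  = (44|391)    [435 ≡ 44 mod 391]
  = (11|391)    [391 ≡ 7 mod 8 ⇒ (2|391)^2 = +1]
  = -(391|11)    [QR: both ≡ 3 mod 4, sign flips]
  = -(6|11)    [391 ≡ 6 mod 11]
  = (3|11)    [11 ≡ 3 mod 8 ⇒ (2|11) = -1]
  = -(11|3)    [QR: both ≡ 3 mod 4, sign flips]
  = -(2|3)    [11 ≡ 2 mod 3]
  = (1|3)    [3 ≡ 3 mod 8 ⇒ (2|3) = -1]
  = 1    [(1|3) = 1]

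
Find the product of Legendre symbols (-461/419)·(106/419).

By multiplicativity, (-461·106/419) = (-461/419)·(106/419).
First factor (-461/419):
(-461/419)
  = (377/419)    [-461 ≡ 377 mod 419]
  = (419/377)    [QR: 377 ≡ 1 mod 4, sign kept]
  = (42/377)    [419 ≡ 42 mod 377]
  = (21/377)    [377 ≡ 1 mod 8 ⇒ (2/377) = +1]
  = (377/21)    [QR: 21 ≡ 1 mod 4, sign kept]
  = (20/21)    [377 ≡ 20 mod 21]
  = (5/21)    [21 ≡ 5 mod 8 ⇒ (2/21)^2 = +1]
  = (21/5)    [QR: 5 ≡ 1 mod 4, sign kept]
  = (1/5)    [21 ≡ 1 mod 5]
  = 1    [(1/5) = 1]
Second factor (106/419):
(106/419)
  = -(53/419)    [419 ≡ 3 mod 8 ⇒ (2/419) = -1]
  = -(419/53)    [QR: 53 ≡ 1 mod 4, sign kept]
  = -(48/53)    [419 ≡ 48 mod 53]
  = -(3/53)    [53 ≡ 5 mod 8 ⇒ (2/53)^4 = +1]
  = -(53/3)    [QR: 53 ≡ 1 mod 4, sign kept]
  = -(2/3)    [53 ≡ 2 mod 3]
  = (1/3)    [3 ≡ 3 mod 8 ⇒ (2/3) = -1]
  = 1    [(1/3) = 1]
Product: (1)·(1) = 1.

1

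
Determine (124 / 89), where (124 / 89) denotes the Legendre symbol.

(124 / 89)
  = (35 / 89)    [124 ≡ 35 mod 89]
  = (89 / 35)    [QR: 89 ≡ 1 mod 4, sign kept]
  = (19 / 35)    [89 ≡ 19 mod 35]
  = -(35 / 19)    [QR: both ≡ 3 mod 4, sign flips]
  = -(16 / 19)    [35 ≡ 16 mod 19]
  = -(1 / 19)    [19 ≡ 3 mod 8 ⇒ (2 / 19)^4 = +1]
  = -1    [(1 / 19) = 1]

-1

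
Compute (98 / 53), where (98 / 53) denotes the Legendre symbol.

-1

Reduce the numerator: 98 ≡ 45 (mod 53), so (98 / 53) = (45 / 53).
45 ≡ 1 (mod 4), so quadratic reciprocity gives (45 / 53) = (53 / 45). Reduce: 53 ≡ 8 (mod 45). Now have (8 / 45).
Factor out 2: 8 = 2^3. Since 45 ≡ 5 (mod 8), (2 / 45) = -1, and (2 / 45)^3 = -1. Now have -(1 / 45).
(1 / 45) = 1. Collecting the sign factors: -1.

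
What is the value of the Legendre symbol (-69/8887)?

-1

Pull out -1: (-69/8887) = (-1/8887)·(69/8887). Since 8887 ≡ 3 (mod 4), (-1/8887) = -1. Now have -(69/8887).
69 ≡ 1 (mod 4), so quadratic reciprocity gives (69/8887) = (8887/69). Reduce: 8887 ≡ 55 (mod 69). Now have -(55/69).
69 ≡ 1 (mod 4), so quadratic reciprocity gives (55/69) = (69/55). Reduce: 69 ≡ 14 (mod 55). Now have -(14/55).
Factor out 2: 14 = 2·7. Since 55 ≡ 7 (mod 8), (2/55) = +1. Now have -(7/55).
Both 7 ≡ 3 and 55 ≡ 3 (mod 4), so reciprocity gives (7/55) = -(55/7). Reduce: 55 ≡ 6 (mod 7). Now have (6/7).
Factor out 2: 6 = 2·3. Since 7 ≡ 7 (mod 8), (2/7) = +1. Now have (3/7).
Both 3 ≡ 3 and 7 ≡ 3 (mod 4), so reciprocity gives (3/7) = -(7/3). Reduce: 7 ≡ 1 (mod 3). Now have -(1/3).
(1/3) = 1. Collecting the sign factors: -1.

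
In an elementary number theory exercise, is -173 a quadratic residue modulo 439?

Reduce the numerator: -173 ≡ 266 (mod 439), so (-173/439) = (266/439).
Factor out 2: 266 = 2·133. Since 439 ≡ 7 (mod 8), (2/439) = +1. Now have (133/439).
133 ≡ 1 (mod 4), so quadratic reciprocity gives (133/439) = (439/133). Reduce: 439 ≡ 40 (mod 133). Now have (40/133).
Factor out 2: 40 = 2^3·5. Since 133 ≡ 5 (mod 8), (2/133) = -1, and (2/133)^3 = -1. Now have -(5/133).
5 ≡ 1 (mod 4), so quadratic reciprocity gives (5/133) = (133/5). Reduce: 133 ≡ 3 (mod 5). Now have -(3/5).
5 ≡ 1 (mod 4), so quadratic reciprocity gives (3/5) = (5/3). Reduce: 5 ≡ 2 (mod 3). Now have -(2/3).
Factor out 2: 2 = 2. Since 3 ≡ 3 (mod 8), (2/3) = -1. Now have (1/3).
(1/3) = 1. Collecting the sign factors: 1.
(-173/439) = 1, and 439 is prime, so -173 is a quadratic residue mod 439.

yes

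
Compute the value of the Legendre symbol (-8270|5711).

-1

(-8270|5711)
  = (3152|5711)    [-8270 ≡ 3152 mod 5711]
  = (197|5711)    [5711 ≡ 7 mod 8 ⇒ (2|5711)^4 = +1]
  = (5711|197)    [QR: 197 ≡ 1 mod 4, sign kept]
  = (195|197)    [5711 ≡ 195 mod 197]
  = (197|195)    [QR: 197 ≡ 1 mod 4, sign kept]
  = (2|195)    [197 ≡ 2 mod 195]
  = -(1|195)    [195 ≡ 3 mod 8 ⇒ (2|195) = -1]
  = -1    [(1|195) = 1]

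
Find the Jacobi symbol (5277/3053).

-1

Reduce the numerator: 5277 ≡ 2224 (mod 3053), so (5277/3053) = (2224/3053).
Factor out 2: 2224 = 2^4·139. Since 3053 ≡ 5 (mod 8), (2/3053) = -1, and (2/3053)^4 = +1. Now have (139/3053).
3053 ≡ 1 (mod 4), so quadratic reciprocity gives (139/3053) = (3053/139). Reduce: 3053 ≡ 134 (mod 139). Now have (134/139).
Factor out 2: 134 = 2·67. Since 139 ≡ 3 (mod 8), (2/139) = -1. Now have -(67/139).
Both 67 ≡ 3 and 139 ≡ 3 (mod 4), so reciprocity gives (67/139) = -(139/67). Reduce: 139 ≡ 5 (mod 67). Now have (5/67).
5 ≡ 1 (mod 4), so quadratic reciprocity gives (5/67) = (67/5). Reduce: 67 ≡ 2 (mod 5). Now have (2/5).
Factor out 2: 2 = 2. Since 5 ≡ 5 (mod 8), (2/5) = -1. Now have -(1/5).
(1/5) = 1. Collecting the sign factors: -1.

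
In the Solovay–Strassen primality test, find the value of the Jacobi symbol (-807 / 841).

1

(-807 / 841)
  = (807 / 841)    [841 ≡ 1 mod 4 ⇒ (-1 / 841) = +1]
  = (841 / 807)    [QR: 841 ≡ 1 mod 4, sign kept]
  = (34 / 807)    [841 ≡ 34 mod 807]
  = (17 / 807)    [807 ≡ 7 mod 8 ⇒ (2 / 807) = +1]
  = (807 / 17)    [QR: 17 ≡ 1 mod 4, sign kept]
  = (8 / 17)    [807 ≡ 8 mod 17]
  = (1 / 17)    [17 ≡ 1 mod 8 ⇒ (2 / 17)^3 = +1]
  = 1    [(1 / 17) = 1]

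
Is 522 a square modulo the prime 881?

no

Factor out 2: 522 = 2·261. Since 881 ≡ 1 (mod 8), (2|881) = +1. Now have (261|881).
261 ≡ 1 (mod 4), so quadratic reciprocity gives (261|881) = (881|261). Reduce: 881 ≡ 98 (mod 261). Now have (98|261).
Factor out 2: 98 = 2·49. Since 261 ≡ 5 (mod 8), (2|261) = -1. Now have -(49|261).
49 ≡ 1 (mod 4), so quadratic reciprocity gives (49|261) = (261|49). Reduce: 261 ≡ 16 (mod 49). Now have -(16|49).
Factor out 2: 16 = 2^4. Since 49 ≡ 1 (mod 8), (2|49) = +1, and (2|49)^4 = +1. Now have -(1|49).
(1|49) = 1. Collecting the sign factors: -1.
The Legendre symbol is -1, so x^2 ≡ 522 (mod 881) has no solution.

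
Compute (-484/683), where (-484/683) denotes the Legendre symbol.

Reduce the numerator: -484 ≡ 199 (mod 683), so (-484/683) = (199/683).
Both 199 ≡ 3 and 683 ≡ 3 (mod 4), so reciprocity gives (199/683) = -(683/199). Reduce: 683 ≡ 86 (mod 199). Now have -(86/199).
Factor out 2: 86 = 2·43. Since 199 ≡ 7 (mod 8), (2/199) = +1. Now have -(43/199).
Both 43 ≡ 3 and 199 ≡ 3 (mod 4), so reciprocity gives (43/199) = -(199/43). Reduce: 199 ≡ 27 (mod 43). Now have (27/43).
Both 27 ≡ 3 and 43 ≡ 3 (mod 4), so reciprocity gives (27/43) = -(43/27). Reduce: 43 ≡ 16 (mod 27). Now have -(16/27).
Factor out 2: 16 = 2^4. Since 27 ≡ 3 (mod 8), (2/27) = -1, and (2/27)^4 = +1. Now have -(1/27).
(1/27) = 1. Collecting the sign factors: -1.

-1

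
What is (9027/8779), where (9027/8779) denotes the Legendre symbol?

-1

Reduce the numerator: 9027 ≡ 248 (mod 8779), so (9027/8779) = (248/8779).
Factor out 2: 248 = 2^3·31. Since 8779 ≡ 3 (mod 8), (2/8779) = -1, and (2/8779)^3 = -1. Now have -(31/8779).
Both 31 ≡ 3 and 8779 ≡ 3 (mod 4), so reciprocity gives (31/8779) = -(8779/31). Reduce: 8779 ≡ 6 (mod 31). Now have (6/31).
Factor out 2: 6 = 2·3. Since 31 ≡ 7 (mod 8), (2/31) = +1. Now have (3/31).
Both 3 ≡ 3 and 31 ≡ 3 (mod 4), so reciprocity gives (3/31) = -(31/3). Reduce: 31 ≡ 1 (mod 3). Now have -(1/3).
(1/3) = 1. Collecting the sign factors: -1.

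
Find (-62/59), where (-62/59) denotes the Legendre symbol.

(-62/59)
  = (56/59)    [-62 ≡ 56 mod 59]
  = -(7/59)    [59 ≡ 3 mod 8 ⇒ (2/59)^3 = -1]
  = (59/7)    [QR: both ≡ 3 mod 4, sign flips]
  = (3/7)    [59 ≡ 3 mod 7]
  = -(7/3)    [QR: both ≡ 3 mod 4, sign flips]
  = -(1/3)    [7 ≡ 1 mod 3]
  = -1    [(1/3) = 1]

-1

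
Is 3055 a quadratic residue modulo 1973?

Reduce the numerator: 3055 ≡ 1082 (mod 1973), so (3055/1973) = (1082/1973).
Factor out 2: 1082 = 2·541. Since 1973 ≡ 5 (mod 8), (2/1973) = -1. Now have -(541/1973).
541 ≡ 1 (mod 4), so quadratic reciprocity gives (541/1973) = (1973/541). Reduce: 1973 ≡ 350 (mod 541). Now have -(350/541).
Factor out 2: 350 = 2·175. Since 541 ≡ 5 (mod 8), (2/541) = -1. Now have (175/541).
541 ≡ 1 (mod 4), so quadratic reciprocity gives (175/541) = (541/175). Reduce: 541 ≡ 16 (mod 175). Now have (16/175).
Factor out 2: 16 = 2^4. Since 175 ≡ 7 (mod 8), (2/175) = +1, and (2/175)^4 = +1. Now have (1/175).
(1/175) = 1. Collecting the sign factors: 1.
(3055/1973) = 1, and 1973 is prime, so 3055 is a quadratic residue mod 1973.

yes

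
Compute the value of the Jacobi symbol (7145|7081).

(7145|7081)
  = (64|7081)    [7145 ≡ 64 mod 7081]
  = (1|7081)    [7081 ≡ 1 mod 8 ⇒ (2|7081)^6 = +1]
  = 1    [(1|7081) = 1]

1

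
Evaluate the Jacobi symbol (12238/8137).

-1

(12238/8137)
  = (4101/8137)    [12238 ≡ 4101 mod 8137]
  = (8137/4101)    [QR: 4101 ≡ 1 mod 4, sign kept]
  = (4036/4101)    [8137 ≡ 4036 mod 4101]
  = (1009/4101)    [4101 ≡ 5 mod 8 ⇒ (2/4101)^2 = +1]
  = (4101/1009)    [QR: 1009 ≡ 1 mod 4, sign kept]
  = (65/1009)    [4101 ≡ 65 mod 1009]
  = (1009/65)    [QR: 65 ≡ 1 mod 4, sign kept]
  = (34/65)    [1009 ≡ 34 mod 65]
  = (17/65)    [65 ≡ 1 mod 8 ⇒ (2/65) = +1]
  = (65/17)    [QR: 17 ≡ 1 mod 4, sign kept]
  = (14/17)    [65 ≡ 14 mod 17]
  = (7/17)    [17 ≡ 1 mod 8 ⇒ (2/17) = +1]
  = (17/7)    [QR: 17 ≡ 1 mod 4, sign kept]
  = (3/7)    [17 ≡ 3 mod 7]
  = -(7/3)    [QR: both ≡ 3 mod 4, sign flips]
  = -(1/3)    [7 ≡ 1 mod 3]
  = -1    [(1/3) = 1]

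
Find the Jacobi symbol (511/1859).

(511/1859)
  = -(1859/511)    [QR: both ≡ 3 mod 4, sign flips]
  = -(326/511)    [1859 ≡ 326 mod 511]
  = -(163/511)    [511 ≡ 7 mod 8 ⇒ (2/511) = +1]
  = (511/163)    [QR: both ≡ 3 mod 4, sign flips]
  = (22/163)    [511 ≡ 22 mod 163]
  = -(11/163)    [163 ≡ 3 mod 8 ⇒ (2/163) = -1]
  = (163/11)    [QR: both ≡ 3 mod 4, sign flips]
  = (9/11)    [163 ≡ 9 mod 11]
  = (11/9)    [QR: 9 ≡ 1 mod 4, sign kept]
  = (2/9)    [11 ≡ 2 mod 9]
  = (1/9)    [9 ≡ 1 mod 8 ⇒ (2/9) = +1]
  = 1    [(1/9) = 1]

1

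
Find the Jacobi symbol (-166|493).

-1

(-166|493)
  = (327|493)    [-166 ≡ 327 mod 493]
  = (493|327)    [QR: 493 ≡ 1 mod 4, sign kept]
  = (166|327)    [493 ≡ 166 mod 327]
  = (83|327)    [327 ≡ 7 mod 8 ⇒ (2|327) = +1]
  = -(327|83)    [QR: both ≡ 3 mod 4, sign flips]
  = -(78|83)    [327 ≡ 78 mod 83]
  = (39|83)    [83 ≡ 3 mod 8 ⇒ (2|83) = -1]
  = -(83|39)    [QR: both ≡ 3 mod 4, sign flips]
  = -(5|39)    [83 ≡ 5 mod 39]
  = -(39|5)    [QR: 5 ≡ 1 mod 4, sign kept]
  = -(4|5)    [39 ≡ 4 mod 5]
  = -(1|5)    [5 ≡ 5 mod 8 ⇒ (2|5)^2 = +1]
  = -1    [(1|5) = 1]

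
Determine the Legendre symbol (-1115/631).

(-1115/631)
  = -(1115/631)    [631 ≡ 3 mod 4 ⇒ (-1/631) = -1]
  = -(484/631)    [1115 ≡ 484 mod 631]
  = -(121/631)    [631 ≡ 7 mod 8 ⇒ (2/631)^2 = +1]
  = -(631/121)    [QR: 121 ≡ 1 mod 4, sign kept]
  = -(26/121)    [631 ≡ 26 mod 121]
  = -(13/121)    [121 ≡ 1 mod 8 ⇒ (2/121) = +1]
  = -(121/13)    [QR: 13 ≡ 1 mod 4, sign kept]
  = -(4/13)    [121 ≡ 4 mod 13]
  = -(1/13)    [13 ≡ 5 mod 8 ⇒ (2/13)^2 = +1]
  = -1    [(1/13) = 1]

-1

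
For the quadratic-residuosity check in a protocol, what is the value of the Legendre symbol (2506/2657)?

1

(2506/2657)
  = (1253/2657)    [2657 ≡ 1 mod 8 ⇒ (2/2657) = +1]
  = (2657/1253)    [QR: 1253 ≡ 1 mod 4, sign kept]
  = (151/1253)    [2657 ≡ 151 mod 1253]
  = (1253/151)    [QR: 1253 ≡ 1 mod 4, sign kept]
  = (45/151)    [1253 ≡ 45 mod 151]
  = (151/45)    [QR: 45 ≡ 1 mod 4, sign kept]
  = (16/45)    [151 ≡ 16 mod 45]
  = (1/45)    [45 ≡ 5 mod 8 ⇒ (2/45)^4 = +1]
  = 1    [(1/45) = 1]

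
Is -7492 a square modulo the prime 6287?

no

Pull out -1: (-7492/6287) = (-1/6287)·(7492/6287). Since 6287 ≡ 3 (mod 4), (-1/6287) = -1. Now have -(7492/6287).
Reduce the numerator: 7492 ≡ 1205 (mod 6287), so (7492/6287) = (1205/6287).
1205 ≡ 1 (mod 4), so quadratic reciprocity gives (1205/6287) = (6287/1205). Reduce: 6287 ≡ 262 (mod 1205). Now have -(262/1205).
Factor out 2: 262 = 2·131. Since 1205 ≡ 5 (mod 8), (2/1205) = -1. Now have (131/1205).
1205 ≡ 1 (mod 4), so quadratic reciprocity gives (131/1205) = (1205/131). Reduce: 1205 ≡ 26 (mod 131). Now have (26/131).
Factor out 2: 26 = 2·13. Since 131 ≡ 3 (mod 8), (2/131) = -1. Now have -(13/131).
13 ≡ 1 (mod 4), so quadratic reciprocity gives (13/131) = (131/13). Reduce: 131 ≡ 1 (mod 13). Now have -(1/13).
(1/13) = 1. Collecting the sign factors: -1.
(-7492/6287) = -1, and 6287 is prime, so -7492 is not a quadratic residue mod 6287.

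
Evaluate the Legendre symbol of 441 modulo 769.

(441/769)
  = (769/441)    [QR: 441 ≡ 1 mod 4, sign kept]
  = (328/441)    [769 ≡ 328 mod 441]
  = (41/441)    [441 ≡ 1 mod 8 ⇒ (2/441)^3 = +1]
  = (441/41)    [QR: 41 ≡ 1 mod 4, sign kept]
  = (31/41)    [441 ≡ 31 mod 41]
  = (41/31)    [QR: 41 ≡ 1 mod 4, sign kept]
  = (10/31)    [41 ≡ 10 mod 31]
  = (5/31)    [31 ≡ 7 mod 8 ⇒ (2/31) = +1]
  = (31/5)    [QR: 5 ≡ 1 mod 4, sign kept]
  = (1/5)    [31 ≡ 1 mod 5]
  = 1    [(1/5) = 1]

1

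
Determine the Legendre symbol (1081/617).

(1081/617)
  = (464/617)    [1081 ≡ 464 mod 617]
  = (29/617)    [617 ≡ 1 mod 8 ⇒ (2/617)^4 = +1]
  = (617/29)    [QR: 29 ≡ 1 mod 4, sign kept]
  = (8/29)    [617 ≡ 8 mod 29]
  = -(1/29)    [29 ≡ 5 mod 8 ⇒ (2/29)^3 = -1]
  = -1    [(1/29) = 1]

-1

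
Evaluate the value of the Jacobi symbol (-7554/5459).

1

Reduce the numerator: -7554 ≡ 3364 (mod 5459), so (-7554/5459) = (3364/5459).
Factor out 2: 3364 = 2^2·841. Since 5459 ≡ 3 (mod 8), (2/5459) = -1, and (2/5459)^2 = +1. Now have (841/5459).
841 ≡ 1 (mod 4), so quadratic reciprocity gives (841/5459) = (5459/841). Reduce: 5459 ≡ 413 (mod 841). Now have (413/841).
413 ≡ 1 (mod 4), so quadratic reciprocity gives (413/841) = (841/413). Reduce: 841 ≡ 15 (mod 413). Now have (15/413).
413 ≡ 1 (mod 4), so quadratic reciprocity gives (15/413) = (413/15). Reduce: 413 ≡ 8 (mod 15). Now have (8/15).
Factor out 2: 8 = 2^3. Since 15 ≡ 7 (mod 8), (2/15) = +1, and (2/15)^3 = +1. Now have (1/15).
(1/15) = 1. Collecting the sign factors: 1.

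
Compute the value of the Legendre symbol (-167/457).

(-167/457)
  = (290/457)    [-167 ≡ 290 mod 457]
  = (145/457)    [457 ≡ 1 mod 8 ⇒ (2/457) = +1]
  = (457/145)    [QR: 145 ≡ 1 mod 4, sign kept]
  = (22/145)    [457 ≡ 22 mod 145]
  = (11/145)    [145 ≡ 1 mod 8 ⇒ (2/145) = +1]
  = (145/11)    [QR: 145 ≡ 1 mod 4, sign kept]
  = (2/11)    [145 ≡ 2 mod 11]
  = -(1/11)    [11 ≡ 3 mod 8 ⇒ (2/11) = -1]
  = -1    [(1/11) = 1]

-1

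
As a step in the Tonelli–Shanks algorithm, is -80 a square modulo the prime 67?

Reduce the numerator: -80 ≡ 54 (mod 67), so (-80/67) = (54/67).
Factor out 2: 54 = 2·27. Since 67 ≡ 3 (mod 8), (2/67) = -1. Now have -(27/67).
Both 27 ≡ 3 and 67 ≡ 3 (mod 4), so reciprocity gives (27/67) = -(67/27). Reduce: 67 ≡ 13 (mod 27). Now have (13/27).
13 ≡ 1 (mod 4), so quadratic reciprocity gives (13/27) = (27/13). Reduce: 27 ≡ 1 (mod 13). Now have (1/13).
(1/13) = 1. Collecting the sign factors: 1.
The Legendre symbol is 1, so x^2 ≡ -80 (mod 67) has solution.

yes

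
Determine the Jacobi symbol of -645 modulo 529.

(-645|529)
  = (645|529)    [529 ≡ 1 mod 4 ⇒ (-1|529) = +1]
  = (116|529)    [645 ≡ 116 mod 529]
  = (29|529)    [529 ≡ 1 mod 8 ⇒ (2|529)^2 = +1]
  = (529|29)    [QR: 29 ≡ 1 mod 4, sign kept]
  = (7|29)    [529 ≡ 7 mod 29]
  = (29|7)    [QR: 29 ≡ 1 mod 4, sign kept]
  = (1|7)    [29 ≡ 1 mod 7]
  = 1    [(1|7) = 1]

1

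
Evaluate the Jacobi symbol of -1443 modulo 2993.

(-1443/2993)
  = (1443/2993)    [2993 ≡ 1 mod 4 ⇒ (-1/2993) = +1]
  = (2993/1443)    [QR: 2993 ≡ 1 mod 4, sign kept]
  = (107/1443)    [2993 ≡ 107 mod 1443]
  = -(1443/107)    [QR: both ≡ 3 mod 4, sign flips]
  = -(52/107)    [1443 ≡ 52 mod 107]
  = -(13/107)    [107 ≡ 3 mod 8 ⇒ (2/107)^2 = +1]
  = -(107/13)    [QR: 13 ≡ 1 mod 4, sign kept]
  = -(3/13)    [107 ≡ 3 mod 13]
  = -(13/3)    [QR: 13 ≡ 1 mod 4, sign kept]
  = -(1/3)    [13 ≡ 1 mod 3]
  = -1    [(1/3) = 1]

-1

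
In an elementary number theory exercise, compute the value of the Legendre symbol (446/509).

-1

(446/509)
  = -(223/509)    [509 ≡ 5 mod 8 ⇒ (2/509) = -1]
  = -(509/223)    [QR: 509 ≡ 1 mod 4, sign kept]
  = -(63/223)    [509 ≡ 63 mod 223]
  = (223/63)    [QR: both ≡ 3 mod 4, sign flips]
  = (34/63)    [223 ≡ 34 mod 63]
  = (17/63)    [63 ≡ 7 mod 8 ⇒ (2/63) = +1]
  = (63/17)    [QR: 17 ≡ 1 mod 4, sign kept]
  = (12/17)    [63 ≡ 12 mod 17]
  = (3/17)    [17 ≡ 1 mod 8 ⇒ (2/17)^2 = +1]
  = (17/3)    [QR: 17 ≡ 1 mod 4, sign kept]
  = (2/3)    [17 ≡ 2 mod 3]
  = -(1/3)    [3 ≡ 3 mod 8 ⇒ (2/3) = -1]
  = -1    [(1/3) = 1]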